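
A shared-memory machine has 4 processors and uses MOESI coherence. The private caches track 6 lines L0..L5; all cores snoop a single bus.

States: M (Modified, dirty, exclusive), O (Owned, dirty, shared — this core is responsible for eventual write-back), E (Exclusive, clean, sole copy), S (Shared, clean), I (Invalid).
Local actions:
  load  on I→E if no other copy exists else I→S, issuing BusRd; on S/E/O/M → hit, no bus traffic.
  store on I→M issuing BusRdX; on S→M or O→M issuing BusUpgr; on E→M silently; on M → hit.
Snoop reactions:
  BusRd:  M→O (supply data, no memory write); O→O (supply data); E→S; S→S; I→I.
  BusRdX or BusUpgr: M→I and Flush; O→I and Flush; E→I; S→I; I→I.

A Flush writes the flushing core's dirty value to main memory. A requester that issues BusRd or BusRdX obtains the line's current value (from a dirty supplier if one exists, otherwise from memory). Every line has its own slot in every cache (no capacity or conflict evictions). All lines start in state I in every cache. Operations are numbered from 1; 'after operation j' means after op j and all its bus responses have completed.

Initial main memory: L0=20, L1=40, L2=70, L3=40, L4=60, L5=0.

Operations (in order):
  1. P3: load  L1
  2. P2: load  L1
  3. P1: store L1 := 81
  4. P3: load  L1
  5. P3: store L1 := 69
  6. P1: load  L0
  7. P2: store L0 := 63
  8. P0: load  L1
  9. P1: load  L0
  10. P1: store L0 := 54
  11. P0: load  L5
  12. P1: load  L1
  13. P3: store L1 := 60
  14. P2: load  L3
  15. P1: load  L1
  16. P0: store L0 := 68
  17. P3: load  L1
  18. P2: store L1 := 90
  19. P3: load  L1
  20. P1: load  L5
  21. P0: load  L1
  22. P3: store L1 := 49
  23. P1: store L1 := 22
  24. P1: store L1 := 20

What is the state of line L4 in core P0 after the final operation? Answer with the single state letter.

state = I

1. P3: load  L1  bus=[BusRd]  L1: P0=I P1=I P2=I P3=E  mem[L1]=40
2. P2: load  L1  bus=[BusRd]  L1: P0=I P1=I P2=S P3=S  mem[L1]=40
3. P1: store L1 := 81  bus=[BusRdX]  L1: P0=I P1=M P2=I P3=I  mem[L1]=40
4. P3: load  L1  bus=[BusRd]  L1: P0=I P1=O P2=I P3=S  mem[L1]=40
5. P3: store L1 := 69  bus=[BusUpgr,Flush]  L1: P0=I P1=I P2=I P3=M  mem[L1]=81
6. P1: load  L0  bus=[BusRd]  L0: P0=I P1=E P2=I P3=I  mem[L0]=20
7. P2: store L0 := 63  bus=[BusRdX]  L0: P0=I P1=I P2=M P3=I  mem[L0]=20
8. P0: load  L1  bus=[BusRd]  L1: P0=S P1=I P2=I P3=O  mem[L1]=81
9. P1: load  L0  bus=[BusRd]  L0: P0=I P1=S P2=O P3=I  mem[L0]=20
10. P1: store L0 := 54  bus=[BusUpgr,Flush]  L0: P0=I P1=M P2=I P3=I  mem[L0]=63
11. P0: load  L5  bus=[BusRd]  L5: P0=E P1=I P2=I P3=I  mem[L5]=0
12. P1: load  L1  bus=[BusRd]  L1: P0=S P1=S P2=I P3=O  mem[L1]=81
13. P3: store L1 := 60  bus=[BusUpgr]  L1: P0=I P1=I P2=I P3=M  mem[L1]=81
14. P2: load  L3  bus=[BusRd]  L3: P0=I P1=I P2=E P3=I  mem[L3]=40
15. P1: load  L1  bus=[BusRd]  L1: P0=I P1=S P2=I P3=O  mem[L1]=81
16. P0: store L0 := 68  bus=[BusRdX,Flush]  L0: P0=M P1=I P2=I P3=I  mem[L0]=54
17. P3: load  L1  bus=[-]  L1: P0=I P1=S P2=I P3=O  mem[L1]=81
18. P2: store L1 := 90  bus=[BusRdX,Flush]  L1: P0=I P1=I P2=M P3=I  mem[L1]=60
19. P3: load  L1  bus=[BusRd]  L1: P0=I P1=I P2=O P3=S  mem[L1]=60
20. P1: load  L5  bus=[BusRd]  L5: P0=S P1=S P2=I P3=I  mem[L5]=0
21. P0: load  L1  bus=[BusRd]  L1: P0=S P1=I P2=O P3=S  mem[L1]=60
22. P3: store L1 := 49  bus=[BusUpgr,Flush]  L1: P0=I P1=I P2=I P3=M  mem[L1]=90
23. P1: store L1 := 22  bus=[BusRdX,Flush]  L1: P0=I P1=M P2=I P3=I  mem[L1]=49
24. P1: store L1 := 20  bus=[-]  L1: P0=I P1=M P2=I P3=I  mem[L1]=49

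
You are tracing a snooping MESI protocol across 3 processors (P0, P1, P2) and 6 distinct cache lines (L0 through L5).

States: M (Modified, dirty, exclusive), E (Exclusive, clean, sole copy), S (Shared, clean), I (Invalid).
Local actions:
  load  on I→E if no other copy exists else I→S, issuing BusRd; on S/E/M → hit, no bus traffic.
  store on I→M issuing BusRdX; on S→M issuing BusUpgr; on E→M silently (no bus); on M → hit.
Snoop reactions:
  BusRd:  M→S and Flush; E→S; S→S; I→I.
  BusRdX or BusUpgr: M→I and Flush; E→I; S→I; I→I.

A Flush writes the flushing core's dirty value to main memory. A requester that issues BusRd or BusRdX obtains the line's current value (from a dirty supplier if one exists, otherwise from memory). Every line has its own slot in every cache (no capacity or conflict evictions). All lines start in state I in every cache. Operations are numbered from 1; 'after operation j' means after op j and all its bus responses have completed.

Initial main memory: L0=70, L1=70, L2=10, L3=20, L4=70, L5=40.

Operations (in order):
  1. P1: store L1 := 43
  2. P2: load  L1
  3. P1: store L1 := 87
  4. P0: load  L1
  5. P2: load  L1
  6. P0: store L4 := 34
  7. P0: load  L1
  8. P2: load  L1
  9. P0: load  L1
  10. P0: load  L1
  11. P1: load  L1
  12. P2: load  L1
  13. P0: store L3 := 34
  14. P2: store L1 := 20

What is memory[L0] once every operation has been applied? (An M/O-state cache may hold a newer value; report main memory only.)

1. P1: store L1 := 43  bus=[BusRdX]  L1: P0=I P1=M P2=I  mem[L1]=70
2. P2: load  L1  bus=[BusRd,Flush]  L1: P0=I P1=S P2=S  mem[L1]=43
3. P1: store L1 := 87  bus=[BusUpgr]  L1: P0=I P1=M P2=I  mem[L1]=43
4. P0: load  L1  bus=[BusRd,Flush]  L1: P0=S P1=S P2=I  mem[L1]=87
5. P2: load  L1  bus=[BusRd]  L1: P0=S P1=S P2=S  mem[L1]=87
6. P0: store L4 := 34  bus=[BusRdX]  L4: P0=M P1=I P2=I  mem[L4]=70
7. P0: load  L1  bus=[-]  L1: P0=S P1=S P2=S  mem[L1]=87
8. P2: load  L1  bus=[-]  L1: P0=S P1=S P2=S  mem[L1]=87
9. P0: load  L1  bus=[-]  L1: P0=S P1=S P2=S  mem[L1]=87
10. P0: load  L1  bus=[-]  L1: P0=S P1=S P2=S  mem[L1]=87
11. P1: load  L1  bus=[-]  L1: P0=S P1=S P2=S  mem[L1]=87
12. P2: load  L1  bus=[-]  L1: P0=S P1=S P2=S  mem[L1]=87
13. P0: store L3 := 34  bus=[BusRdX]  L3: P0=M P1=I P2=I  mem[L3]=20
14. P2: store L1 := 20  bus=[BusUpgr]  L1: P0=I P1=I P2=M  mem[L1]=87

memory[L0] = 70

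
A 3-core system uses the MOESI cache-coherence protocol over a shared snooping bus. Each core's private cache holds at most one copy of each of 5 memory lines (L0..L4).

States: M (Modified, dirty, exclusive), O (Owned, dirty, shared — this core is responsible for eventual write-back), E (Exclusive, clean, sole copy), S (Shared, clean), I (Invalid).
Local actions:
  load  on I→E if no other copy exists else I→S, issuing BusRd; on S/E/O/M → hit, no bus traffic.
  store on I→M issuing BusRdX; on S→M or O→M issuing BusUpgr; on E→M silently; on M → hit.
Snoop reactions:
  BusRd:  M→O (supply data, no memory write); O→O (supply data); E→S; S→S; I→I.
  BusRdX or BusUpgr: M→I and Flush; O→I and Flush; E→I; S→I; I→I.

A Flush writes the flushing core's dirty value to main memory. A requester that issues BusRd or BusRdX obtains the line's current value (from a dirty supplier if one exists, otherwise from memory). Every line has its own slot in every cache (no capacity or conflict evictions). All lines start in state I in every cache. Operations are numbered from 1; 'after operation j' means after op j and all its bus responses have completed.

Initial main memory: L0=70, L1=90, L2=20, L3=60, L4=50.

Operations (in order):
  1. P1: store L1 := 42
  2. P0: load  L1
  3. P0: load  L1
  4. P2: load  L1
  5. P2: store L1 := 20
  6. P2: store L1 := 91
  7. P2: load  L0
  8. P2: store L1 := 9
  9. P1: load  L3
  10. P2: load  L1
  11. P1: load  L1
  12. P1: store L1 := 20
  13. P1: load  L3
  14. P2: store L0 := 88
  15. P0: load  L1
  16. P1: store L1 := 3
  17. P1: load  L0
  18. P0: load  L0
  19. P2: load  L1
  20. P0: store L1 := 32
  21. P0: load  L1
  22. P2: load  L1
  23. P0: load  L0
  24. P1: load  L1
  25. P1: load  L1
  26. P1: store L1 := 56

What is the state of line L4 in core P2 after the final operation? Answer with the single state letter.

  op1 P1: store L1 := 42 → I/M/I on L1; bus BusRdX; mem=90
  op2 P0: load  L1 → S/O/I on L1; bus BusRd; mem=90
  op3 P0: load  L1 → S/O/I on L1; bus (none); mem=90
  op4 P2: load  L1 → S/O/S on L1; bus BusRd; mem=90
  op5 P2: store L1 := 20 → I/I/M on L1; bus BusUpgr Flush; mem=42
  op6 P2: store L1 := 91 → I/I/M on L1; bus (none); mem=42
  op7 P2: load  L0 → I/I/E on L0; bus BusRd; mem=70
  op8 P2: store L1 := 9 → I/I/M on L1; bus (none); mem=42
  op9 P1: load  L3 → I/E/I on L3; bus BusRd; mem=60
  op10 P2: load  L1 → I/I/M on L1; bus (none); mem=42
  op11 P1: load  L1 → I/S/O on L1; bus BusRd; mem=42
  op12 P1: store L1 := 20 → I/M/I on L1; bus BusUpgr Flush; mem=9
  op13 P1: load  L3 → I/E/I on L3; bus (none); mem=60
  op14 P2: store L0 := 88 → I/I/M on L0; bus (none); mem=70
  op15 P0: load  L1 → S/O/I on L1; bus BusRd; mem=9
  op16 P1: store L1 := 3 → I/M/I on L1; bus BusUpgr; mem=9
  op17 P1: load  L0 → I/S/O on L0; bus BusRd; mem=70
  op18 P0: load  L0 → S/S/O on L0; bus BusRd; mem=70
  op19 P2: load  L1 → I/O/S on L1; bus BusRd; mem=9
  op20 P0: store L1 := 32 → M/I/I on L1; bus BusRdX Flush; mem=3
  op21 P0: load  L1 → M/I/I on L1; bus (none); mem=3
  op22 P2: load  L1 → O/I/S on L1; bus BusRd; mem=3
  op23 P0: load  L0 → S/S/O on L0; bus (none); mem=70
  op24 P1: load  L1 → O/S/S on L1; bus BusRd; mem=3
  op25 P1: load  L1 → O/S/S on L1; bus (none); mem=3
  op26 P1: store L1 := 56 → I/M/I on L1; bus BusUpgr Flush; mem=32

state = I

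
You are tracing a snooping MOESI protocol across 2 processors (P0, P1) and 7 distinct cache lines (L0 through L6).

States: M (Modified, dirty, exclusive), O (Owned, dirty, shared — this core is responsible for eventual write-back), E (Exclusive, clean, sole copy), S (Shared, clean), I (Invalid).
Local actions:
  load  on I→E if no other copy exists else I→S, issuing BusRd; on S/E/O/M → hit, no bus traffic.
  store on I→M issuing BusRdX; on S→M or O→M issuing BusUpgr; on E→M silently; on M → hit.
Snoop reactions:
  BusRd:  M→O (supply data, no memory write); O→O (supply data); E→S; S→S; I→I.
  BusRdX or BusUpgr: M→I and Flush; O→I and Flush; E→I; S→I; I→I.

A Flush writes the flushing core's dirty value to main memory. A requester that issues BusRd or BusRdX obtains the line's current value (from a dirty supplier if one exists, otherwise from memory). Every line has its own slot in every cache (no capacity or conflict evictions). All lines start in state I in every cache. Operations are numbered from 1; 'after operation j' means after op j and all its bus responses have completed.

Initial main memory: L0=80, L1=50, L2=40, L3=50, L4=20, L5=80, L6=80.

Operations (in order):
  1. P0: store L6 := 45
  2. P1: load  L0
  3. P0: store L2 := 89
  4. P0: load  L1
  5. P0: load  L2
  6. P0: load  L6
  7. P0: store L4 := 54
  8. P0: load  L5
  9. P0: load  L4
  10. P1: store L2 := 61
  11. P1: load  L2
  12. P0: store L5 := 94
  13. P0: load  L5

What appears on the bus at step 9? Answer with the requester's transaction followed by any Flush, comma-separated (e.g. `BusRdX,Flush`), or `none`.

[1] P0: store L6 := 45 | P0:M(45), P1:I | bus: BusRdX
[2] P1: load  L0 | P0:I, P1:E(80) | bus: BusRd
[3] P0: store L2 := 89 | P0:M(89), P1:I | bus: BusRdX
[4] P0: load  L1 | P0:E(50), P1:I | bus: BusRd
[5] P0: load  L2 | P0:M(89), P1:I | bus: none
[6] P0: load  L6 | P0:M(45), P1:I | bus: none
[7] P0: store L4 := 54 | P0:M(54), P1:I | bus: BusRdX
[8] P0: load  L5 | P0:E(80), P1:I | bus: BusRd
[9] P0: load  L4 | P0:M(54), P1:I | bus: none
[10] P1: store L2 := 61 | P0:I, P1:M(61) | bus: BusRdX,Flush
[11] P1: load  L2 | P0:I, P1:M(61) | bus: none
[12] P0: store L5 := 94 | P0:M(94), P1:I | bus: none
[13] P0: load  L5 | P0:M(94), P1:I | bus: none

bus = none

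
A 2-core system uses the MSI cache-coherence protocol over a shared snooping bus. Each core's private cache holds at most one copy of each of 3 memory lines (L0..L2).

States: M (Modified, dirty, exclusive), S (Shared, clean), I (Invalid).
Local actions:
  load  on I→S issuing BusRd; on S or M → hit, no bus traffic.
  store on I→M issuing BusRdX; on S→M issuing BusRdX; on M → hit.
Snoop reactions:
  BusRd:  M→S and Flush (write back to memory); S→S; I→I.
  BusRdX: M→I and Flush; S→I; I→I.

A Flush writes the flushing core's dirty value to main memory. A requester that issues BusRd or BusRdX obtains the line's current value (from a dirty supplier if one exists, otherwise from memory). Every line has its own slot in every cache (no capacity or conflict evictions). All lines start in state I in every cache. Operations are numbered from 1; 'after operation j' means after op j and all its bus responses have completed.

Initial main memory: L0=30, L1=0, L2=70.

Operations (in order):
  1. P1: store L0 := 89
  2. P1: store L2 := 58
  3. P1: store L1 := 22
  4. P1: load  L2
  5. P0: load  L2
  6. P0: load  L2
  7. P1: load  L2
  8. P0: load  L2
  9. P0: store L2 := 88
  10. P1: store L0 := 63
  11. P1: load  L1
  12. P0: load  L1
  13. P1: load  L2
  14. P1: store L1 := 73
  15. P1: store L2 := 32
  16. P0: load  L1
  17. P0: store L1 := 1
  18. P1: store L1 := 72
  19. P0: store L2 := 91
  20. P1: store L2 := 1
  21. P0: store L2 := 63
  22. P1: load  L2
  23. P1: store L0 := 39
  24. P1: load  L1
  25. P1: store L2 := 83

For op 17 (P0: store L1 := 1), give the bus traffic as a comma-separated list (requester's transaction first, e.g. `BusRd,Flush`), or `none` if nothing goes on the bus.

bus = BusRdX

[1] P1: store L0 := 89 | P0:I, P1:M(89) | bus: BusRdX
[2] P1: store L2 := 58 | P0:I, P1:M(58) | bus: BusRdX
[3] P1: store L1 := 22 | P0:I, P1:M(22) | bus: BusRdX
[4] P1: load  L2 | P0:I, P1:M(58) | bus: none
[5] P0: load  L2 | P0:S(58), P1:S(58) | bus: BusRd,Flush
[6] P0: load  L2 | P0:S(58), P1:S(58) | bus: none
[7] P1: load  L2 | P0:S(58), P1:S(58) | bus: none
[8] P0: load  L2 | P0:S(58), P1:S(58) | bus: none
[9] P0: store L2 := 88 | P0:M(88), P1:I | bus: BusRdX
[10] P1: store L0 := 63 | P0:I, P1:M(63) | bus: none
[11] P1: load  L1 | P0:I, P1:M(22) | bus: none
[12] P0: load  L1 | P0:S(22), P1:S(22) | bus: BusRd,Flush
[13] P1: load  L2 | P0:S(88), P1:S(88) | bus: BusRd,Flush
[14] P1: store L1 := 73 | P0:I, P1:M(73) | bus: BusRdX
[15] P1: store L2 := 32 | P0:I, P1:M(32) | bus: BusRdX
[16] P0: load  L1 | P0:S(73), P1:S(73) | bus: BusRd,Flush
[17] P0: store L1 := 1 | P0:M(1), P1:I | bus: BusRdX
[18] P1: store L1 := 72 | P0:I, P1:M(72) | bus: BusRdX,Flush
[19] P0: store L2 := 91 | P0:M(91), P1:I | bus: BusRdX,Flush
[20] P1: store L2 := 1 | P0:I, P1:M(1) | bus: BusRdX,Flush
[21] P0: store L2 := 63 | P0:M(63), P1:I | bus: BusRdX,Flush
[22] P1: load  L2 | P0:S(63), P1:S(63) | bus: BusRd,Flush
[23] P1: store L0 := 39 | P0:I, P1:M(39) | bus: none
[24] P1: load  L1 | P0:I, P1:M(72) | bus: none
[25] P1: store L2 := 83 | P0:I, P1:M(83) | bus: BusRdX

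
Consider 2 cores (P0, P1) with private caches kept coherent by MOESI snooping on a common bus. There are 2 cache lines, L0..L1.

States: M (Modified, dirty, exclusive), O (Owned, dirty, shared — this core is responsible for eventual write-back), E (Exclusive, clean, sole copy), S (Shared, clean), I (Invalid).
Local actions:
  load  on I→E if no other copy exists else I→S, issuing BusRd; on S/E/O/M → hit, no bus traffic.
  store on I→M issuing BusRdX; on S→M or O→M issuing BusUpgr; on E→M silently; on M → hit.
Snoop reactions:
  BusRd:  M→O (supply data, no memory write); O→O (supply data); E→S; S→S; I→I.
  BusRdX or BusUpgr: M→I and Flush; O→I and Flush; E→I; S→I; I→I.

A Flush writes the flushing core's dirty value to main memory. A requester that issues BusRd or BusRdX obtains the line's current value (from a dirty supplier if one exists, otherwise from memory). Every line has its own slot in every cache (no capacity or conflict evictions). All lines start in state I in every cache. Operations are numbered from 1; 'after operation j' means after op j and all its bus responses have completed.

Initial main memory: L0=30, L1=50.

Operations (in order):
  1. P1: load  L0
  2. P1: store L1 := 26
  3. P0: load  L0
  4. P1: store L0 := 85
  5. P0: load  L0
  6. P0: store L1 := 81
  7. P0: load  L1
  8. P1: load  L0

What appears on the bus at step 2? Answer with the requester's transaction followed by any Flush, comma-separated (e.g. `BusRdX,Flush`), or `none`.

bus = BusRdX

[1] P1: load  L0 | P0:I, P1:E(30) | bus: BusRd
[2] P1: store L1 := 26 | P0:I, P1:M(26) | bus: BusRdX
[3] P0: load  L0 | P0:S(30), P1:S(30) | bus: BusRd
[4] P1: store L0 := 85 | P0:I, P1:M(85) | bus: BusUpgr
[5] P0: load  L0 | P0:S(85), P1:O(85) | bus: BusRd
[6] P0: store L1 := 81 | P0:M(81), P1:I | bus: BusRdX,Flush
[7] P0: load  L1 | P0:M(81), P1:I | bus: none
[8] P1: load  L0 | P0:S(85), P1:O(85) | bus: none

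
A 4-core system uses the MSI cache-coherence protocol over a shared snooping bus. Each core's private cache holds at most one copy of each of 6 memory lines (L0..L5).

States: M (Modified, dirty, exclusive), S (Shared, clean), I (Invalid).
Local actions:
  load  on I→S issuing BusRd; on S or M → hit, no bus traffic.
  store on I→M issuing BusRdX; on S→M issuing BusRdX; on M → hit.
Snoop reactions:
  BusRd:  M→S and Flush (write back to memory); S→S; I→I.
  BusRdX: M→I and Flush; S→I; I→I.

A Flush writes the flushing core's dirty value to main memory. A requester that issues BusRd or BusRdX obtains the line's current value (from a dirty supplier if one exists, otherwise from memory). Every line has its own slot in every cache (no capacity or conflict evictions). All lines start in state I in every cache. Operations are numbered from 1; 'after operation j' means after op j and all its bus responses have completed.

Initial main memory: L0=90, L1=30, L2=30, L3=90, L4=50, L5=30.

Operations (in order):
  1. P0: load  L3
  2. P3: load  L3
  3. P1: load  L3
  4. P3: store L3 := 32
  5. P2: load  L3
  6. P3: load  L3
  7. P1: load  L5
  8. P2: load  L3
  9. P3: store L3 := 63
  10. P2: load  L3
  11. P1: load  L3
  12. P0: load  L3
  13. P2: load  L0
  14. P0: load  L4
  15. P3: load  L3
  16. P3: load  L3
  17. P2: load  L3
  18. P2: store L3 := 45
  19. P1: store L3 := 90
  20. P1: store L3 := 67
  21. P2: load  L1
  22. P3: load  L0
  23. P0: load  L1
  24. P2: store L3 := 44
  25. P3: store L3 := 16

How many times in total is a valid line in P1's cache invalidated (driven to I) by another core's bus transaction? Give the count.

1. P0: load  L3  bus=[BusRd]  L3: P0=S P1=I P2=I P3=I  mem[L3]=90
2. P3: load  L3  bus=[BusRd]  L3: P0=S P1=I P2=I P3=S  mem[L3]=90
3. P1: load  L3  bus=[BusRd]  L3: P0=S P1=S P2=I P3=S  mem[L3]=90
4. P3: store L3 := 32  bus=[BusRdX]  L3: P0=I P1=I P2=I P3=M  mem[L3]=90
5. P2: load  L3  bus=[BusRd,Flush]  L3: P0=I P1=I P2=S P3=S  mem[L3]=32
6. P3: load  L3  bus=[-]  L3: P0=I P1=I P2=S P3=S  mem[L3]=32
7. P1: load  L5  bus=[BusRd]  L5: P0=I P1=S P2=I P3=I  mem[L5]=30
8. P2: load  L3  bus=[-]  L3: P0=I P1=I P2=S P3=S  mem[L3]=32
9. P3: store L3 := 63  bus=[BusRdX]  L3: P0=I P1=I P2=I P3=M  mem[L3]=32
10. P2: load  L3  bus=[BusRd,Flush]  L3: P0=I P1=I P2=S P3=S  mem[L3]=63
11. P1: load  L3  bus=[BusRd]  L3: P0=I P1=S P2=S P3=S  mem[L3]=63
12. P0: load  L3  bus=[BusRd]  L3: P0=S P1=S P2=S P3=S  mem[L3]=63
13. P2: load  L0  bus=[BusRd]  L0: P0=I P1=I P2=S P3=I  mem[L0]=90
14. P0: load  L4  bus=[BusRd]  L4: P0=S P1=I P2=I P3=I  mem[L4]=50
15. P3: load  L3  bus=[-]  L3: P0=S P1=S P2=S P3=S  mem[L3]=63
16. P3: load  L3  bus=[-]  L3: P0=S P1=S P2=S P3=S  mem[L3]=63
17. P2: load  L3  bus=[-]  L3: P0=S P1=S P2=S P3=S  mem[L3]=63
18. P2: store L3 := 45  bus=[BusRdX]  L3: P0=I P1=I P2=M P3=I  mem[L3]=63
19. P1: store L3 := 90  bus=[BusRdX,Flush]  L3: P0=I P1=M P2=I P3=I  mem[L3]=45
20. P1: store L3 := 67  bus=[-]  L3: P0=I P1=M P2=I P3=I  mem[L3]=45
21. P2: load  L1  bus=[BusRd]  L1: P0=I P1=I P2=S P3=I  mem[L1]=30
22. P3: load  L0  bus=[BusRd]  L0: P0=I P1=I P2=S P3=S  mem[L0]=90
23. P0: load  L1  bus=[BusRd]  L1: P0=S P1=I P2=S P3=I  mem[L1]=30
24. P2: store L3 := 44  bus=[BusRdX,Flush]  L3: P0=I P1=I P2=M P3=I  mem[L3]=67
25. P3: store L3 := 16  bus=[BusRdX,Flush]  L3: P0=I P1=I P2=I P3=M  mem[L3]=44

invalidations = 3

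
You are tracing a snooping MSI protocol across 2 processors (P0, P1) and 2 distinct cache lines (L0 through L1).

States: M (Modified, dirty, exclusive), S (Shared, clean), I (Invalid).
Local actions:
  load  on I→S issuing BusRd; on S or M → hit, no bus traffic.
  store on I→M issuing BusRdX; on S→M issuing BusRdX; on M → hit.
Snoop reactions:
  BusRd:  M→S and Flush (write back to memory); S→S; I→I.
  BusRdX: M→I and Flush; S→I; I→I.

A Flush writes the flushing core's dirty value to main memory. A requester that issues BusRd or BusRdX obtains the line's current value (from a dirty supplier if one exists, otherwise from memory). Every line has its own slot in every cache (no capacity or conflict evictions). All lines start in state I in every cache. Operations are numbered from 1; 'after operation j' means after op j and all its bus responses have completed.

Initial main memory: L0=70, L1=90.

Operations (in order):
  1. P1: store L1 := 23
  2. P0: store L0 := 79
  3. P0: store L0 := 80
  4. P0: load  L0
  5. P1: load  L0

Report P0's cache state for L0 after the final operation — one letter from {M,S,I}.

[1] P1: store L1 := 23 | P0:I, P1:M(23) | bus: BusRdX
[2] P0: store L0 := 79 | P0:M(79), P1:I | bus: BusRdX
[3] P0: store L0 := 80 | P0:M(80), P1:I | bus: none
[4] P0: load  L0 | P0:M(80), P1:I | bus: none
[5] P1: load  L0 | P0:S(80), P1:S(80) | bus: BusRd,Flush

state = S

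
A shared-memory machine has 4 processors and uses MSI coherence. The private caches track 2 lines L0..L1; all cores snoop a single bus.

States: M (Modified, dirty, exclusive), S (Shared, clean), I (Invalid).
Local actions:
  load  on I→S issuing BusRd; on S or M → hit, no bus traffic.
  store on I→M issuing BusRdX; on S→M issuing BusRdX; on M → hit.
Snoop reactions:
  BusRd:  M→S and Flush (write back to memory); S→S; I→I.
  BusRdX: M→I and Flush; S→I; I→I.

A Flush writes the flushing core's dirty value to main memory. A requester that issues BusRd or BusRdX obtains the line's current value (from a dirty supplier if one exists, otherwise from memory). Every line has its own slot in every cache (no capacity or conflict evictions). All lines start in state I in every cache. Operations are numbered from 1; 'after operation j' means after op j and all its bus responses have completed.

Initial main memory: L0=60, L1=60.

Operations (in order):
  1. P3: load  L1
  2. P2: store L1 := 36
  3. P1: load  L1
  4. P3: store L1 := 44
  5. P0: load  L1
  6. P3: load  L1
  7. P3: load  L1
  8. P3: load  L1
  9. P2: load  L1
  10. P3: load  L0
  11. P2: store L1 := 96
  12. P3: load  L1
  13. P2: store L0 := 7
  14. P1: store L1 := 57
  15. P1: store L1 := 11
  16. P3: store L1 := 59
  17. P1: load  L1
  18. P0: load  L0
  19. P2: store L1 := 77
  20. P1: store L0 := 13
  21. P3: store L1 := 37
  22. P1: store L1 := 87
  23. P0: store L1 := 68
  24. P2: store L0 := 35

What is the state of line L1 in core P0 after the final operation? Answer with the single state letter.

state = M

  op1 P3: load  L1 → I/I/I/S on L1; bus BusRd; mem=60
  op2 P2: store L1 := 36 → I/I/M/I on L1; bus BusRdX; mem=60
  op3 P1: load  L1 → I/S/S/I on L1; bus BusRd Flush; mem=36
  op4 P3: store L1 := 44 → I/I/I/M on L1; bus BusRdX; mem=36
  op5 P0: load  L1 → S/I/I/S on L1; bus BusRd Flush; mem=44
  op6 P3: load  L1 → S/I/I/S on L1; bus (none); mem=44
  op7 P3: load  L1 → S/I/I/S on L1; bus (none); mem=44
  op8 P3: load  L1 → S/I/I/S on L1; bus (none); mem=44
  op9 P2: load  L1 → S/I/S/S on L1; bus BusRd; mem=44
  op10 P3: load  L0 → I/I/I/S on L0; bus BusRd; mem=60
  op11 P2: store L1 := 96 → I/I/M/I on L1; bus BusRdX; mem=44
  op12 P3: load  L1 → I/I/S/S on L1; bus BusRd Flush; mem=96
  op13 P2: store L0 := 7 → I/I/M/I on L0; bus BusRdX; mem=60
  op14 P1: store L1 := 57 → I/M/I/I on L1; bus BusRdX; mem=96
  op15 P1: store L1 := 11 → I/M/I/I on L1; bus (none); mem=96
  op16 P3: store L1 := 59 → I/I/I/M on L1; bus BusRdX Flush; mem=11
  op17 P1: load  L1 → I/S/I/S on L1; bus BusRd Flush; mem=59
  op18 P0: load  L0 → S/I/S/I on L0; bus BusRd Flush; mem=7
  op19 P2: store L1 := 77 → I/I/M/I on L1; bus BusRdX; mem=59
  op20 P1: store L0 := 13 → I/M/I/I on L0; bus BusRdX; mem=7
  op21 P3: store L1 := 37 → I/I/I/M on L1; bus BusRdX Flush; mem=77
  op22 P1: store L1 := 87 → I/M/I/I on L1; bus BusRdX Flush; mem=37
  op23 P0: store L1 := 68 → M/I/I/I on L1; bus BusRdX Flush; mem=87
  op24 P2: store L0 := 35 → I/I/M/I on L0; bus BusRdX Flush; mem=13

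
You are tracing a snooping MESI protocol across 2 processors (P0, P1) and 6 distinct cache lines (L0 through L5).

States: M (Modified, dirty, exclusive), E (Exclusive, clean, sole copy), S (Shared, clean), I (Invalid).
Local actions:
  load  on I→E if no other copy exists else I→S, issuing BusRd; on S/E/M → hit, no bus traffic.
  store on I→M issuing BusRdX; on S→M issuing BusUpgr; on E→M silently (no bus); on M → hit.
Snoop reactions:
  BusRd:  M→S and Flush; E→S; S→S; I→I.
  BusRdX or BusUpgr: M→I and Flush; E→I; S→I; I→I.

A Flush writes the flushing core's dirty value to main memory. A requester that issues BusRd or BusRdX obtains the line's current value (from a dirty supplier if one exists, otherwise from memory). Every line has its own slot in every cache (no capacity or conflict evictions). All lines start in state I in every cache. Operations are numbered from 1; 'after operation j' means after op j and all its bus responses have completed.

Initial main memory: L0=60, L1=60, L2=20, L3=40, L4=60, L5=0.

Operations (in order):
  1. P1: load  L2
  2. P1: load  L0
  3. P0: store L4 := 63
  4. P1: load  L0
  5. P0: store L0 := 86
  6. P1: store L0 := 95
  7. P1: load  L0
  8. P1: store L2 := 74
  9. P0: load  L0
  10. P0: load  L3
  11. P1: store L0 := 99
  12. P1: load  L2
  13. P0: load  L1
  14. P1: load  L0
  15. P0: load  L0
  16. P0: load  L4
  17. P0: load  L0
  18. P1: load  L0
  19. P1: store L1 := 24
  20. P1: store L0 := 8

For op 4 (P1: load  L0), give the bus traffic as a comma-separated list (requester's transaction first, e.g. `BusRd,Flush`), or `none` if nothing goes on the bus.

1. P1: load  L2  bus=[BusRd]  L2: P0=I P1=E  mem[L2]=20
2. P1: load  L0  bus=[BusRd]  L0: P0=I P1=E  mem[L0]=60
3. P0: store L4 := 63  bus=[BusRdX]  L4: P0=M P1=I  mem[L4]=60
4. P1: load  L0  bus=[-]  L0: P0=I P1=E  mem[L0]=60
5. P0: store L0 := 86  bus=[BusRdX]  L0: P0=M P1=I  mem[L0]=60
6. P1: store L0 := 95  bus=[BusRdX,Flush]  L0: P0=I P1=M  mem[L0]=86
7. P1: load  L0  bus=[-]  L0: P0=I P1=M  mem[L0]=86
8. P1: store L2 := 74  bus=[-]  L2: P0=I P1=M  mem[L2]=20
9. P0: load  L0  bus=[BusRd,Flush]  L0: P0=S P1=S  mem[L0]=95
10. P0: load  L3  bus=[BusRd]  L3: P0=E P1=I  mem[L3]=40
11. P1: store L0 := 99  bus=[BusUpgr]  L0: P0=I P1=M  mem[L0]=95
12. P1: load  L2  bus=[-]  L2: P0=I P1=M  mem[L2]=20
13. P0: load  L1  bus=[BusRd]  L1: P0=E P1=I  mem[L1]=60
14. P1: load  L0  bus=[-]  L0: P0=I P1=M  mem[L0]=95
15. P0: load  L0  bus=[BusRd,Flush]  L0: P0=S P1=S  mem[L0]=99
16. P0: load  L4  bus=[-]  L4: P0=M P1=I  mem[L4]=60
17. P0: load  L0  bus=[-]  L0: P0=S P1=S  mem[L0]=99
18. P1: load  L0  bus=[-]  L0: P0=S P1=S  mem[L0]=99
19. P1: store L1 := 24  bus=[BusRdX]  L1: P0=I P1=M  mem[L1]=60
20. P1: store L0 := 8  bus=[BusUpgr]  L0: P0=I P1=M  mem[L0]=99

bus = none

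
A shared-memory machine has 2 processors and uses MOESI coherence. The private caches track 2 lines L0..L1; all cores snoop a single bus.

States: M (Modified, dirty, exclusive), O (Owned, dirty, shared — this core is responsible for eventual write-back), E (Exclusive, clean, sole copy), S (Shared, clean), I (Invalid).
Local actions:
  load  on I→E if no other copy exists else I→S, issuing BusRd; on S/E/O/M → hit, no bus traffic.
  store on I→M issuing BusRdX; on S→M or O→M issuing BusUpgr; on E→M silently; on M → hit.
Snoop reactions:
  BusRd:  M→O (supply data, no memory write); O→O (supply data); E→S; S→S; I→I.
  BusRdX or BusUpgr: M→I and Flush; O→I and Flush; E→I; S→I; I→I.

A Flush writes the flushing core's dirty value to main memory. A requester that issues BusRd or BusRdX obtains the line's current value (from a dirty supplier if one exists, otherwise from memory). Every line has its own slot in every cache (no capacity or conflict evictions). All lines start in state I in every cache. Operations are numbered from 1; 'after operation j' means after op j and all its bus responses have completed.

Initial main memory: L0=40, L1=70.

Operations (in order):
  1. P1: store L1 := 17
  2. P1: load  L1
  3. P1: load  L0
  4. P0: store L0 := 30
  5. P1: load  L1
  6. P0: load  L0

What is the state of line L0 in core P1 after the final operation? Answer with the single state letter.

1. P1: store L1 := 17  bus=[BusRdX]  L1: P0=I P1=M  mem[L1]=70
2. P1: load  L1  bus=[-]  L1: P0=I P1=M  mem[L1]=70
3. P1: load  L0  bus=[BusRd]  L0: P0=I P1=E  mem[L0]=40
4. P0: store L0 := 30  bus=[BusRdX]  L0: P0=M P1=I  mem[L0]=40
5. P1: load  L1  bus=[-]  L1: P0=I P1=M  mem[L1]=70
6. P0: load  L0  bus=[-]  L0: P0=M P1=I  mem[L0]=40

state = I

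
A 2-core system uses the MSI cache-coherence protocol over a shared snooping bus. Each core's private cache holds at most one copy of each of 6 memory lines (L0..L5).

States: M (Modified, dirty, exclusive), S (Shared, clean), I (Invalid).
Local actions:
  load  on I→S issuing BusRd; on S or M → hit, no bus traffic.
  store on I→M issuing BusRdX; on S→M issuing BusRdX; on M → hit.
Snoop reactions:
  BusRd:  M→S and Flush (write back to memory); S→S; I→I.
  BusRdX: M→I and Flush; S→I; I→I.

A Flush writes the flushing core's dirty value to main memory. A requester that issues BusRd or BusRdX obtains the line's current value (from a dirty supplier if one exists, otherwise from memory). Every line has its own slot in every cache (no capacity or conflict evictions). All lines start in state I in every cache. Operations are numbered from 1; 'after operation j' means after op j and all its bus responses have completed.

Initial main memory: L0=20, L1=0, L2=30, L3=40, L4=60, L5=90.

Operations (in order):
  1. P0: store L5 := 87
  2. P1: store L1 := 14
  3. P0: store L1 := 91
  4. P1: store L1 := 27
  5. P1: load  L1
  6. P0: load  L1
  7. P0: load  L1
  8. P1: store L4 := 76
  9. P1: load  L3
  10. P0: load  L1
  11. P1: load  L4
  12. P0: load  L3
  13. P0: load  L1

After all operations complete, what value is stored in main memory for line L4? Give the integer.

memory[L4] = 60

step 1: P0: store L5 := 87  ⟶  MI  (L5)  txn=BusRdX  M[L5]=90
step 2: P1: store L1 := 14  ⟶  IM  (L1)  txn=BusRdX  M[L1]=0
step 3: P0: store L1 := 91  ⟶  MI  (L1)  txn=BusRdX+Flush  M[L1]=14
step 4: P1: store L1 := 27  ⟶  IM  (L1)  txn=BusRdX+Flush  M[L1]=91
step 5: P1: load  L1  ⟶  IM  (L1)  txn=∅  M[L1]=91
step 6: P0: load  L1  ⟶  SS  (L1)  txn=BusRd+Flush  M[L1]=27
step 7: P0: load  L1  ⟶  SS  (L1)  txn=∅  M[L1]=27
step 8: P1: store L4 := 76  ⟶  IM  (L4)  txn=BusRdX  M[L4]=60
step 9: P1: load  L3  ⟶  IS  (L3)  txn=BusRd  M[L3]=40
step 10: P0: load  L1  ⟶  SS  (L1)  txn=∅  M[L1]=27
step 11: P1: load  L4  ⟶  IM  (L4)  txn=∅  M[L4]=60
step 12: P0: load  L3  ⟶  SS  (L3)  txn=BusRd  M[L3]=40
step 13: P0: load  L1  ⟶  SS  (L1)  txn=∅  M[L1]=27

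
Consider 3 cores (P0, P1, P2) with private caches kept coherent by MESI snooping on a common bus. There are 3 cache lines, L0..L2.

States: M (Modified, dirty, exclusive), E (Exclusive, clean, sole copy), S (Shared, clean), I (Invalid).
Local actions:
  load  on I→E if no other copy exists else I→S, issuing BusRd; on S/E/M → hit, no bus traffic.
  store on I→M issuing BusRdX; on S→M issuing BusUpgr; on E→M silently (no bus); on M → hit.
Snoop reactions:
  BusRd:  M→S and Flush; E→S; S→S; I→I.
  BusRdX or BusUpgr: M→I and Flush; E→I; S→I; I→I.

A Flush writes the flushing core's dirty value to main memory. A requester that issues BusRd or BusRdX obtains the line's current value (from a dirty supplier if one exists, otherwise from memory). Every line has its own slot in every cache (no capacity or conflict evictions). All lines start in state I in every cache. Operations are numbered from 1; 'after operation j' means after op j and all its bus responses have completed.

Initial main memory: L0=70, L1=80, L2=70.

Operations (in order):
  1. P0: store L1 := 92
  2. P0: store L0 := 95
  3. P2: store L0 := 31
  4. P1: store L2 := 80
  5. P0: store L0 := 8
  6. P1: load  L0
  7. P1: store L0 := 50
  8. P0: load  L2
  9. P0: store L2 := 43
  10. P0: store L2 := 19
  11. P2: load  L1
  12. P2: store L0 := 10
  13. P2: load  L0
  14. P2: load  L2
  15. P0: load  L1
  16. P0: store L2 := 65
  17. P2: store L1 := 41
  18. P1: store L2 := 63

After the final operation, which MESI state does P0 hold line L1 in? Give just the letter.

state = I

1. P0: store L1 := 92  bus=[BusRdX]  L1: P0=M P1=I P2=I  mem[L1]=80
2. P0: store L0 := 95  bus=[BusRdX]  L0: P0=M P1=I P2=I  mem[L0]=70
3. P2: store L0 := 31  bus=[BusRdX,Flush]  L0: P0=I P1=I P2=M  mem[L0]=95
4. P1: store L2 := 80  bus=[BusRdX]  L2: P0=I P1=M P2=I  mem[L2]=70
5. P0: store L0 := 8  bus=[BusRdX,Flush]  L0: P0=M P1=I P2=I  mem[L0]=31
6. P1: load  L0  bus=[BusRd,Flush]  L0: P0=S P1=S P2=I  mem[L0]=8
7. P1: store L0 := 50  bus=[BusUpgr]  L0: P0=I P1=M P2=I  mem[L0]=8
8. P0: load  L2  bus=[BusRd,Flush]  L2: P0=S P1=S P2=I  mem[L2]=80
9. P0: store L2 := 43  bus=[BusUpgr]  L2: P0=M P1=I P2=I  mem[L2]=80
10. P0: store L2 := 19  bus=[-]  L2: P0=M P1=I P2=I  mem[L2]=80
11. P2: load  L1  bus=[BusRd,Flush]  L1: P0=S P1=I P2=S  mem[L1]=92
12. P2: store L0 := 10  bus=[BusRdX,Flush]  L0: P0=I P1=I P2=M  mem[L0]=50
13. P2: load  L0  bus=[-]  L0: P0=I P1=I P2=M  mem[L0]=50
14. P2: load  L2  bus=[BusRd,Flush]  L2: P0=S P1=I P2=S  mem[L2]=19
15. P0: load  L1  bus=[-]  L1: P0=S P1=I P2=S  mem[L1]=92
16. P0: store L2 := 65  bus=[BusUpgr]  L2: P0=M P1=I P2=I  mem[L2]=19
17. P2: store L1 := 41  bus=[BusUpgr]  L1: P0=I P1=I P2=M  mem[L1]=92
18. P1: store L2 := 63  bus=[BusRdX,Flush]  L2: P0=I P1=M P2=I  mem[L2]=65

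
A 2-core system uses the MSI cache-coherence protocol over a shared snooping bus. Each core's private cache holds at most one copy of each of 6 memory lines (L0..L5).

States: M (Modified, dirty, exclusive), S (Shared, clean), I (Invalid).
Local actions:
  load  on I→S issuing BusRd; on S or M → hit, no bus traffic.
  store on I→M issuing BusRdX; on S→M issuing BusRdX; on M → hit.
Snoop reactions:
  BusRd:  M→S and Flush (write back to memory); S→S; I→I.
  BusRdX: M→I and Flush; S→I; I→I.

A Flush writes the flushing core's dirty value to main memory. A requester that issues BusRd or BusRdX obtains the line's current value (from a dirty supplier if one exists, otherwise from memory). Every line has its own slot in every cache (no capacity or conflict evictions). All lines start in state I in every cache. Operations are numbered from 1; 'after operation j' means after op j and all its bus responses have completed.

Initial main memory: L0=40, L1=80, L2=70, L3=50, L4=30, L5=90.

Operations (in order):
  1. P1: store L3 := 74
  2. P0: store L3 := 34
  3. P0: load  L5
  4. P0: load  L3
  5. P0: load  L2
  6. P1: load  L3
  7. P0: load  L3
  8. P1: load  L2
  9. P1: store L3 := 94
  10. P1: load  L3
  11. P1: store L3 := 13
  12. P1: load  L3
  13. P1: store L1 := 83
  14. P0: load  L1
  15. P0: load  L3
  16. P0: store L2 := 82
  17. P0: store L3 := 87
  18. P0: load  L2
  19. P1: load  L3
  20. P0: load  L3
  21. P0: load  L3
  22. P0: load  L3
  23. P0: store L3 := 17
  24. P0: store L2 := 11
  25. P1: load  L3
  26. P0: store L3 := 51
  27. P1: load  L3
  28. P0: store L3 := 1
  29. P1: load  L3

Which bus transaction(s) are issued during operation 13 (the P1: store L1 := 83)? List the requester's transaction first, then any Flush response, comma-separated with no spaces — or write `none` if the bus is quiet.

1. P1: store L3 := 74  bus=[BusRdX]  L3: P0=I P1=M  mem[L3]=50
2. P0: store L3 := 34  bus=[BusRdX,Flush]  L3: P0=M P1=I  mem[L3]=74
3. P0: load  L5  bus=[BusRd]  L5: P0=S P1=I  mem[L5]=90
4. P0: load  L3  bus=[-]  L3: P0=M P1=I  mem[L3]=74
5. P0: load  L2  bus=[BusRd]  L2: P0=S P1=I  mem[L2]=70
6. P1: load  L3  bus=[BusRd,Flush]  L3: P0=S P1=S  mem[L3]=34
7. P0: load  L3  bus=[-]  L3: P0=S P1=S  mem[L3]=34
8. P1: load  L2  bus=[BusRd]  L2: P0=S P1=S  mem[L2]=70
9. P1: store L3 := 94  bus=[BusRdX]  L3: P0=I P1=M  mem[L3]=34
10. P1: load  L3  bus=[-]  L3: P0=I P1=M  mem[L3]=34
11. P1: store L3 := 13  bus=[-]  L3: P0=I P1=M  mem[L3]=34
12. P1: load  L3  bus=[-]  L3: P0=I P1=M  mem[L3]=34
13. P1: store L1 := 83  bus=[BusRdX]  L1: P0=I P1=M  mem[L1]=80
14. P0: load  L1  bus=[BusRd,Flush]  L1: P0=S P1=S  mem[L1]=83
15. P0: load  L3  bus=[BusRd,Flush]  L3: P0=S P1=S  mem[L3]=13
16. P0: store L2 := 82  bus=[BusRdX]  L2: P0=M P1=I  mem[L2]=70
17. P0: store L3 := 87  bus=[BusRdX]  L3: P0=M P1=I  mem[L3]=13
18. P0: load  L2  bus=[-]  L2: P0=M P1=I  mem[L2]=70
19. P1: load  L3  bus=[BusRd,Flush]  L3: P0=S P1=S  mem[L3]=87
20. P0: load  L3  bus=[-]  L3: P0=S P1=S  mem[L3]=87
21. P0: load  L3  bus=[-]  L3: P0=S P1=S  mem[L3]=87
22. P0: load  L3  bus=[-]  L3: P0=S P1=S  mem[L3]=87
23. P0: store L3 := 17  bus=[BusRdX]  L3: P0=M P1=I  mem[L3]=87
24. P0: store L2 := 11  bus=[-]  L2: P0=M P1=I  mem[L2]=70
25. P1: load  L3  bus=[BusRd,Flush]  L3: P0=S P1=S  mem[L3]=17
26. P0: store L3 := 51  bus=[BusRdX]  L3: P0=M P1=I  mem[L3]=17
27. P1: load  L3  bus=[BusRd,Flush]  L3: P0=S P1=S  mem[L3]=51
28. P0: store L3 := 1  bus=[BusRdX]  L3: P0=M P1=I  mem[L3]=51
29. P1: load  L3  bus=[BusRd,Flush]  L3: P0=S P1=S  mem[L3]=1

bus = BusRdX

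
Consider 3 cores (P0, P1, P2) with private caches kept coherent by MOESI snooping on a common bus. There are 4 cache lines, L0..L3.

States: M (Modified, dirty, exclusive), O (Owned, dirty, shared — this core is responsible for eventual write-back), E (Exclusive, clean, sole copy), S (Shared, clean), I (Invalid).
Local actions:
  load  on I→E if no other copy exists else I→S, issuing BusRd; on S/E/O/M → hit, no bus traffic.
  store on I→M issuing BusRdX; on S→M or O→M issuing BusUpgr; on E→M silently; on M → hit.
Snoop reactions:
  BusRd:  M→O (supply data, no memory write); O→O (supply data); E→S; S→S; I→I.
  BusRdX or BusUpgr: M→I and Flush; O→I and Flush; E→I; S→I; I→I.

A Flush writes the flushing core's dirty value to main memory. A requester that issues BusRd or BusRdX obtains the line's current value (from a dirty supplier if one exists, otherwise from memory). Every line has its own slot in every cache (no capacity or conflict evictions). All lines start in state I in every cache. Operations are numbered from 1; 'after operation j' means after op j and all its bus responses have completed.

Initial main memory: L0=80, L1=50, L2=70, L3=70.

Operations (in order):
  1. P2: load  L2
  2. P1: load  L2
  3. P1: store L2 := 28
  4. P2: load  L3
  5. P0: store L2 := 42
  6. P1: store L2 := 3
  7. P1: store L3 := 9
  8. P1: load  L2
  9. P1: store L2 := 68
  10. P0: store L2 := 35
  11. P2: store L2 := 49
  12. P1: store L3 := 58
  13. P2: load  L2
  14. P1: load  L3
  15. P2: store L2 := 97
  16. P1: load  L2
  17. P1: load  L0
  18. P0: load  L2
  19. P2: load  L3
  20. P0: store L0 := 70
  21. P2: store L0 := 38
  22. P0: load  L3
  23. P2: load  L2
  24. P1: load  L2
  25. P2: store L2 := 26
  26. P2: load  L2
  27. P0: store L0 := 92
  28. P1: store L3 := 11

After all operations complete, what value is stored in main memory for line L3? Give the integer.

memory[L3] = 70

[1] P2: load  L2 | P0:I, P1:I, P2:E(70) | bus: BusRd
[2] P1: load  L2 | P0:I, P1:S(70), P2:S(70) | bus: BusRd
[3] P1: store L2 := 28 | P0:I, P1:M(28), P2:I | bus: BusUpgr
[4] P2: load  L3 | P0:I, P1:I, P2:E(70) | bus: BusRd
[5] P0: store L2 := 42 | P0:M(42), P1:I, P2:I | bus: BusRdX,Flush
[6] P1: store L2 := 3 | P0:I, P1:M(3), P2:I | bus: BusRdX,Flush
[7] P1: store L3 := 9 | P0:I, P1:M(9), P2:I | bus: BusRdX
[8] P1: load  L2 | P0:I, P1:M(3), P2:I | bus: none
[9] P1: store L2 := 68 | P0:I, P1:M(68), P2:I | bus: none
[10] P0: store L2 := 35 | P0:M(35), P1:I, P2:I | bus: BusRdX,Flush
[11] P2: store L2 := 49 | P0:I, P1:I, P2:M(49) | bus: BusRdX,Flush
[12] P1: store L3 := 58 | P0:I, P1:M(58), P2:I | bus: none
[13] P2: load  L2 | P0:I, P1:I, P2:M(49) | bus: none
[14] P1: load  L3 | P0:I, P1:M(58), P2:I | bus: none
[15] P2: store L2 := 97 | P0:I, P1:I, P2:M(97) | bus: none
[16] P1: load  L2 | P0:I, P1:S(97), P2:O(97) | bus: BusRd
[17] P1: load  L0 | P0:I, P1:E(80), P2:I | bus: BusRd
[18] P0: load  L2 | P0:S(97), P1:S(97), P2:O(97) | bus: BusRd
[19] P2: load  L3 | P0:I, P1:O(58), P2:S(58) | bus: BusRd
[20] P0: store L0 := 70 | P0:M(70), P1:I, P2:I | bus: BusRdX
[21] P2: store L0 := 38 | P0:I, P1:I, P2:M(38) | bus: BusRdX,Flush
[22] P0: load  L3 | P0:S(58), P1:O(58), P2:S(58) | bus: BusRd
[23] P2: load  L2 | P0:S(97), P1:S(97), P2:O(97) | bus: none
[24] P1: load  L2 | P0:S(97), P1:S(97), P2:O(97) | bus: none
[25] P2: store L2 := 26 | P0:I, P1:I, P2:M(26) | bus: BusUpgr
[26] P2: load  L2 | P0:I, P1:I, P2:M(26) | bus: none
[27] P0: store L0 := 92 | P0:M(92), P1:I, P2:I | bus: BusRdX,Flush
[28] P1: store L3 := 11 | P0:I, P1:M(11), P2:I | bus: BusUpgr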